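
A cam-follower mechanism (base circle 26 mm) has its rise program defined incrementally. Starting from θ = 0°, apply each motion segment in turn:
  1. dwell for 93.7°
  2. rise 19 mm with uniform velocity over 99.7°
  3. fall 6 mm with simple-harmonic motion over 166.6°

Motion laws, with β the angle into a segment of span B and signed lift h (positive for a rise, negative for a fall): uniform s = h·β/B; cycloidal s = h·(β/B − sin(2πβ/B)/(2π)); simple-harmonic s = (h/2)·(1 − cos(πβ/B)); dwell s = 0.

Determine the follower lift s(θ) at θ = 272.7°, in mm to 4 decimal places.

seg 1 [0°–93.7°] dwell: s stays 0.0000
seg 2 [93.7°–193.4°] uniform, h=19: full span → s += 19 → s = 19.0000
seg 3 [193.4°–360°] simple-harmonic, h=-6: θ=272.7° here. β=79.3, B=166.6. -6/2·(1 − cos(π·0.4760)) = -2.7739 → s = 16.2261

16.2261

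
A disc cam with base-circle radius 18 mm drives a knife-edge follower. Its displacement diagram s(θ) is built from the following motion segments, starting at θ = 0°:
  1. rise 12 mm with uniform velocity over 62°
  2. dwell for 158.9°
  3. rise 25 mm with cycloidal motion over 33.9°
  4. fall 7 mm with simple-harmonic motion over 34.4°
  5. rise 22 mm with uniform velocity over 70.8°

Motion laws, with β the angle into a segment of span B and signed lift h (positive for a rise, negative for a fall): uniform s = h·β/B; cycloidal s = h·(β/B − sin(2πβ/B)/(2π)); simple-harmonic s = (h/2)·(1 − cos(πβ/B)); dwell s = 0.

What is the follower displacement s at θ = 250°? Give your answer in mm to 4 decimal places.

seg 1 [0°–62°] uniform, h=12: full span → s += 12 → s = 12.0000
seg 2 [62°–220.9°] dwell: s stays 12.0000
seg 3 [220.9°–254.8°] cycloidal, h=25: θ=250° here. β=29.1, B=33.9. 25·(0.8584 − sin(2π·0.8584)/(2π)) = 24.5512 → s = 36.5512

36.5512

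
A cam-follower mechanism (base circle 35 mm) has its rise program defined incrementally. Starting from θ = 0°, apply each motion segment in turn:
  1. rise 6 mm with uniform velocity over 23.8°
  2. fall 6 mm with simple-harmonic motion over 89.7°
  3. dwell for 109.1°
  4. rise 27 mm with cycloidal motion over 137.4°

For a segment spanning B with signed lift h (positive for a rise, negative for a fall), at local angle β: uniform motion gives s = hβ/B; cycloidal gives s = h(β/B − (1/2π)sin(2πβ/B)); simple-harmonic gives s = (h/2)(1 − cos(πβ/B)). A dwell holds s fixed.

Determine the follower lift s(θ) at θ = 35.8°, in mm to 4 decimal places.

seg 1 [0°–23.8°] uniform, h=6: full span → s += 6 → s = 6.0000
seg 2 [23.8°–113.5°] simple-harmonic, h=-6: θ=35.8° here. β=12, B=89.7. -6/2·(1 − cos(π·0.1338)) = -0.2611 → s = 5.7389

5.7389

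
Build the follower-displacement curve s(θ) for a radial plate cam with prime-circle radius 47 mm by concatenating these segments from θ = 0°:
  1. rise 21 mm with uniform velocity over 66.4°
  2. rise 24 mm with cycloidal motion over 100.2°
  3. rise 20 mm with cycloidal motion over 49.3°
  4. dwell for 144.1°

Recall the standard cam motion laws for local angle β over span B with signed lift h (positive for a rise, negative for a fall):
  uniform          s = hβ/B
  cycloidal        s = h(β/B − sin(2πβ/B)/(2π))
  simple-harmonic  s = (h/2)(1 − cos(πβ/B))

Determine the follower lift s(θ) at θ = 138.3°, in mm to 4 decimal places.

seg 1 [0°–66.4°] uniform, h=21: full span → s += 21 → s = 21.0000
seg 2 [66.4°–166.6°] cycloidal, h=24: θ=138.3° here. β=71.9, B=100.2. 24·(0.7176 − sin(2π·0.7176)/(2π)) = 20.9622 → s = 41.9622

41.9622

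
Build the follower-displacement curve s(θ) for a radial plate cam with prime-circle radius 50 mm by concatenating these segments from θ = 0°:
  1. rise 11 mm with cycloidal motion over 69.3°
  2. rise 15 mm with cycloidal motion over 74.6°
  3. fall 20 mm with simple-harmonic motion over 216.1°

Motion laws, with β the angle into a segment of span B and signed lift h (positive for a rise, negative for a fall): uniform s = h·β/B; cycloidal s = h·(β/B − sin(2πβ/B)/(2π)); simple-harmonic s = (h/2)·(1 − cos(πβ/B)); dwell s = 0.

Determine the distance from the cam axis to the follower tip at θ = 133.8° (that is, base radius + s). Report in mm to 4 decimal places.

seg 1 [0°–69.3°] cycloidal, h=11: full span → s += 11 → s = 11.0000
seg 2 [69.3°–143.9°] cycloidal, h=15: θ=133.8° here. β=64.5, B=74.6. 15·(0.8646 − sin(2π·0.8646)/(2π)) = 14.7638 → s = 25.7638
radial distance = base radius + s = 50 + 25.7638 = 75.7638

75.7638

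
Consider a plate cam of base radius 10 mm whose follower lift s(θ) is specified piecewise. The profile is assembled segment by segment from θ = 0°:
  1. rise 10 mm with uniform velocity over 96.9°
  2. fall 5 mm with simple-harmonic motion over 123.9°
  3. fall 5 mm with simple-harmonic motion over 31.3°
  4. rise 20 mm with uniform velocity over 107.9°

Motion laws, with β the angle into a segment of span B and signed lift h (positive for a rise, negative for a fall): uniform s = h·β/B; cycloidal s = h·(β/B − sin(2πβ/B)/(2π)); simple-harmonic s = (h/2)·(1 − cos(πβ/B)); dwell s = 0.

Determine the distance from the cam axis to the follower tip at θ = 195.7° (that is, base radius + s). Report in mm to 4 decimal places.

seg 1 [0°–96.9°] uniform, h=10: full span → s += 10 → s = 10.0000
seg 2 [96.9°–220.8°] simple-harmonic, h=-5: θ=195.7° here. β=98.8, B=123.9. -5/2·(1 − cos(π·0.7974)) = -4.5106 → s = 5.4894
radial distance = base radius + s = 10 + 5.4894 = 15.4894

15.4894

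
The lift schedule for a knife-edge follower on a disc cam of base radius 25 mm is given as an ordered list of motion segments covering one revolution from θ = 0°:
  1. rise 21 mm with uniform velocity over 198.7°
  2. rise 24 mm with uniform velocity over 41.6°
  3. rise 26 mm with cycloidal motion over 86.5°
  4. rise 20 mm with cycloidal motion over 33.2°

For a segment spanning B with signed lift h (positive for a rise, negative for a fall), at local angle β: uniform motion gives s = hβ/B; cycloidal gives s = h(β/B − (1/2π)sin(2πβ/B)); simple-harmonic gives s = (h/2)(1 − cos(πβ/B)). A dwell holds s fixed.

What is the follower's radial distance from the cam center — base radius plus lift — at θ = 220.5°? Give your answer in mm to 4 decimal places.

seg 1 [0°–198.7°] uniform, h=21: full span → s += 21 → s = 21.0000
seg 2 [198.7°–240.3°] uniform, h=24: θ=220.5° here. β=21.8, B=41.6. 24·21.8/41.6 = 12.5769 → s = 33.5769
radial distance = base radius + s = 25 + 33.5769 = 58.5769

58.5769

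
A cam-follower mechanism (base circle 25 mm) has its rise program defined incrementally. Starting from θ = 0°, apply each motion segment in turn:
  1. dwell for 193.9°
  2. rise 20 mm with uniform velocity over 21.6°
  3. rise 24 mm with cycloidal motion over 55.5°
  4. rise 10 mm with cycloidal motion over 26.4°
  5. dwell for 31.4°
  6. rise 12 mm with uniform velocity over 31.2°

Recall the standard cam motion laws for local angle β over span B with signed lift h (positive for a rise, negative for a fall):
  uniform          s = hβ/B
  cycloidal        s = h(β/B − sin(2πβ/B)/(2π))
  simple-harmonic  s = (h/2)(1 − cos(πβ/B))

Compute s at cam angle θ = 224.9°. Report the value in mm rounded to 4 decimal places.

seg 1 [0°–193.9°] dwell: s stays 0.0000
seg 2 [193.9°–215.5°] uniform, h=20: full span → s += 20 → s = 20.0000
seg 3 [215.5°–271°] cycloidal, h=24: θ=224.9° here. β=9.4, B=55.5. 24·(0.1694 − sin(2π·0.1694)/(2π)) = 0.7249 → s = 20.7249

20.7249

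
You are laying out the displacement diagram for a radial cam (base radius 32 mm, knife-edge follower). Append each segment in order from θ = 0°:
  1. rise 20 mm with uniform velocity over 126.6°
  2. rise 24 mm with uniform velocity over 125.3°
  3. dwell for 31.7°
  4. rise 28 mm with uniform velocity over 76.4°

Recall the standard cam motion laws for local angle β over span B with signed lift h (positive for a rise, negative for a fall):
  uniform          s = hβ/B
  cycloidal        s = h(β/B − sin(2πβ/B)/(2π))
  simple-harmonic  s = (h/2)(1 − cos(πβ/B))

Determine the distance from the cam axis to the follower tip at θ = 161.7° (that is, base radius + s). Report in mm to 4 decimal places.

seg 1 [0°–126.6°] uniform, h=20: full span → s += 20 → s = 20.0000
seg 2 [126.6°–251.9°] uniform, h=24: θ=161.7° here. β=35.1, B=125.3. 24·35.1/125.3 = 6.7231 → s = 26.7231
radial distance = base radius + s = 32 + 26.7231 = 58.7231

58.7231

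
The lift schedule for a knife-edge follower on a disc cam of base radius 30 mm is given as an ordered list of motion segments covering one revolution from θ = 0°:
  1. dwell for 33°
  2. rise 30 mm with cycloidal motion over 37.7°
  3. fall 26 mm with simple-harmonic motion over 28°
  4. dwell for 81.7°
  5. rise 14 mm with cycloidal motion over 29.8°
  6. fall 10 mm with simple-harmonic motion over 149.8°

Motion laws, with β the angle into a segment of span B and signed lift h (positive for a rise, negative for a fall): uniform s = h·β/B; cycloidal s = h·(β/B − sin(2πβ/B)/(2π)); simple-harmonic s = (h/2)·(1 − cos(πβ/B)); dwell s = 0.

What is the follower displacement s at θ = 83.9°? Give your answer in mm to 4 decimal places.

seg 1 [0°–33°] dwell: s stays 0.0000
seg 2 [33°–70.7°] cycloidal, h=30: full span → s += 30 → s = 30.0000
seg 3 [70.7°–98.7°] simple-harmonic, h=-26: θ=83.9° here. β=13.2, B=28. -26/2·(1 − cos(π·0.4714)) = -11.8347 → s = 18.1653

18.1653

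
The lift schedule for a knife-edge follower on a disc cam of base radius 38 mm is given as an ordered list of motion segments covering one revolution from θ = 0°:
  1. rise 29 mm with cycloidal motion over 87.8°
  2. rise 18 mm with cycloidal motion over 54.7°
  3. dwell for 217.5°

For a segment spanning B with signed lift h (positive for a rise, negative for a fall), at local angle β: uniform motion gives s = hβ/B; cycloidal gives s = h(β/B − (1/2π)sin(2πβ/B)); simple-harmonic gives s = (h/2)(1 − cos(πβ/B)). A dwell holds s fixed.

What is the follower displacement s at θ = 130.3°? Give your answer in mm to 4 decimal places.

seg 1 [0°–87.8°] cycloidal, h=29: full span → s += 29 → s = 29.0000
seg 2 [87.8°–142.5°] cycloidal, h=18: θ=130.3° here. β=42.5, B=54.7. 18·(0.7770 − sin(2π·0.7770)/(2π)) = 16.8091 → s = 45.8091

45.8091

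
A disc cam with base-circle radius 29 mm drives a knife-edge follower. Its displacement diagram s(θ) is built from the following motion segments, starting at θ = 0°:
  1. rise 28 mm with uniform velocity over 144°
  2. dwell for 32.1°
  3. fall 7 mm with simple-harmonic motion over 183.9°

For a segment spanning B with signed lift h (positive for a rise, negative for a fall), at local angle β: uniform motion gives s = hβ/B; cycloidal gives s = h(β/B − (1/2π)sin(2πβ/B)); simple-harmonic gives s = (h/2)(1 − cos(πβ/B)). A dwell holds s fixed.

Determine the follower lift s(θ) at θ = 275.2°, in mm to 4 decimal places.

seg 1 [0°–144°] uniform, h=28: full span → s += 28 → s = 28.0000
seg 2 [144°–176.1°] dwell: s stays 28.0000
seg 3 [176.1°–360°] simple-harmonic, h=-7: θ=275.2° here. β=99.1, B=183.9. -7/2·(1 − cos(π·0.5389)) = -3.9264 → s = 24.0736

24.0736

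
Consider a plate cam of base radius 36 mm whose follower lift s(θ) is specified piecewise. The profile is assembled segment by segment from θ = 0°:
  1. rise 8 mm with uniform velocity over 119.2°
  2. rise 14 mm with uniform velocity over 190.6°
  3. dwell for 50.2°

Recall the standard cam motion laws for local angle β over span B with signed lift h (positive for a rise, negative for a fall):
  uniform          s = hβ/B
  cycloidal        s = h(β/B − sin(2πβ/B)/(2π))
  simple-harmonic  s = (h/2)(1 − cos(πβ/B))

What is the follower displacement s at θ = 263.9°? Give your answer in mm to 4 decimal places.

seg 1 [0°–119.2°] uniform, h=8: full span → s += 8 → s = 8.0000
seg 2 [119.2°–309.8°] uniform, h=14: θ=263.9° here. β=144.7, B=190.6. 14·144.7/190.6 = 10.6285 → s = 18.6285

18.6285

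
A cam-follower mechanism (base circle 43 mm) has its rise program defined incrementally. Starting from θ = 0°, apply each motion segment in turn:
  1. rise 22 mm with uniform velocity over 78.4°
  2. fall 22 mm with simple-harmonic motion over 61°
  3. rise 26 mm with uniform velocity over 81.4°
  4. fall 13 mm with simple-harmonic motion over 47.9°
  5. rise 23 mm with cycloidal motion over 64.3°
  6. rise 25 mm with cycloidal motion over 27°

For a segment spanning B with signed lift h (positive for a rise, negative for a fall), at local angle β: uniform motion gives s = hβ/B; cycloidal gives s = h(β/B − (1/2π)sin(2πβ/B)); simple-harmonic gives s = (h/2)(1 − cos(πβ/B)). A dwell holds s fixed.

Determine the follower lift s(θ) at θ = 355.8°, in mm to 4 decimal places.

seg 1 [0°–78.4°] uniform, h=22: full span → s += 22 → s = 22.0000
seg 2 [78.4°–139.4°] simple-harmonic, h=-22: full span → s += -22 → s = 0.0000
seg 3 [139.4°–220.8°] uniform, h=26: full span → s += 26 → s = 26.0000
seg 4 [220.8°–268.7°] simple-harmonic, h=-13: full span → s += -13 → s = 13.0000
seg 5 [268.7°–333°] cycloidal, h=23: full span → s += 23 → s = 36.0000
seg 6 [333°–360°] cycloidal, h=25: θ=355.8° here. β=22.8, B=27. 25·(0.8444 − sin(2π·0.8444)/(2π)) = 24.4097 → s = 60.4097

60.4097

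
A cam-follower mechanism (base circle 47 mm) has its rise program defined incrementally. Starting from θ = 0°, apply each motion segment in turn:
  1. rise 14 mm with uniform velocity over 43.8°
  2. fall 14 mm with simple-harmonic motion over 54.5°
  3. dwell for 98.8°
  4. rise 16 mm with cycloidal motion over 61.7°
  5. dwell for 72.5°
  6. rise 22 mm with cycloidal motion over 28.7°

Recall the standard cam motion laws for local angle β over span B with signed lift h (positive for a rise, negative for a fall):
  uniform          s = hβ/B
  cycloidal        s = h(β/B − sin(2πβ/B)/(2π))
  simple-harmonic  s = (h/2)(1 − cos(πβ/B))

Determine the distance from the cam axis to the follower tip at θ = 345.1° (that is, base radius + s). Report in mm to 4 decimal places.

seg 1 [0°–43.8°] uniform, h=14: full span → s += 14 → s = 14.0000
seg 2 [43.8°–98.3°] simple-harmonic, h=-14: full span → s += -14 → s = 0.0000
seg 3 [98.3°–197.1°] dwell: s stays 0.0000
seg 4 [197.1°–258.8°] cycloidal, h=16: full span → s += 16 → s = 16.0000
seg 5 [258.8°–331.3°] dwell: s stays 16.0000
seg 6 [331.3°–360°] cycloidal, h=22: θ=345.1° here. β=13.8, B=28.7. 22·(0.4808 − sin(2π·0.4808)/(2π)) = 10.1578 → s = 26.1578
radial distance = base radius + s = 47 + 26.1578 = 73.1578

73.1578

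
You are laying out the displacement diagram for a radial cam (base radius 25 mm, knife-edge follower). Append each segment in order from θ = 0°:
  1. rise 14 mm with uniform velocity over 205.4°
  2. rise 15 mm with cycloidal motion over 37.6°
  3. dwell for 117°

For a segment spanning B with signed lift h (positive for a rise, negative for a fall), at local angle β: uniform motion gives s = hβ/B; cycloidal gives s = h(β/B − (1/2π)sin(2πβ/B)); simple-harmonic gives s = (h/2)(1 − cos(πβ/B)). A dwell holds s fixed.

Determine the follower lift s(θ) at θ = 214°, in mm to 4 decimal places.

seg 1 [0°–205.4°] uniform, h=14: full span → s += 14 → s = 14.0000
seg 2 [205.4°–243°] cycloidal, h=15: θ=214° here. β=8.6, B=37.6. 15·(0.2287 − sin(2π·0.2287)/(2π)) = 1.0648 → s = 15.0648

15.0648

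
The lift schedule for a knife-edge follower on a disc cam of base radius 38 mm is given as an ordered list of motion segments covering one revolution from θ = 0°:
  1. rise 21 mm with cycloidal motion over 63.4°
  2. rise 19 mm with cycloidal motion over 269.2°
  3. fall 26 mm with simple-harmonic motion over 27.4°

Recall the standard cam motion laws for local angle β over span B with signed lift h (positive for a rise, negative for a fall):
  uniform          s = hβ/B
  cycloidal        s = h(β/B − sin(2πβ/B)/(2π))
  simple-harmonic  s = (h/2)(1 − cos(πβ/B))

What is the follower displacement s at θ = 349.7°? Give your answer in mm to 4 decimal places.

seg 1 [0°–63.4°] cycloidal, h=21: full span → s += 21 → s = 21.0000
seg 2 [63.4°–332.6°] cycloidal, h=19: full span → s += 19 → s = 40.0000
seg 3 [332.6°–360°] simple-harmonic, h=-26: θ=349.7° here. β=17.1, B=27.4. -26/2·(1 − cos(π·0.6241)) = -17.9404 → s = 22.0596

22.0596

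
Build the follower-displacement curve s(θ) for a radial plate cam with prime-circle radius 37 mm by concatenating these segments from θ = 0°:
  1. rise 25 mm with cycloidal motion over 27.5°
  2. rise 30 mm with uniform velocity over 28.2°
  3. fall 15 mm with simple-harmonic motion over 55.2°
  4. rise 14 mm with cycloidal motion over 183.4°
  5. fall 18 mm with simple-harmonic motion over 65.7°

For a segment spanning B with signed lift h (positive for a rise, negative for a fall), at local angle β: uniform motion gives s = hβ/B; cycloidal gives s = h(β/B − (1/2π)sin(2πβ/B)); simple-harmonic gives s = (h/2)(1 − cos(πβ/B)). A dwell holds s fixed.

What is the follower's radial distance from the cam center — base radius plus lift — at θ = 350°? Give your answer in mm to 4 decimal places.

seg 1 [0°–27.5°] cycloidal, h=25: full span → s += 25 → s = 25.0000
seg 2 [27.5°–55.7°] uniform, h=30: full span → s += 30 → s = 55.0000
seg 3 [55.7°–110.9°] simple-harmonic, h=-15: full span → s += -15 → s = 40.0000
seg 4 [110.9°–294.3°] cycloidal, h=14: full span → s += 14 → s = 54.0000
seg 5 [294.3°–360°] simple-harmonic, h=-18: θ=350° here. β=55.7, B=65.7. -18/2·(1 − cos(π·0.8478)) = -16.9905 → s = 37.0095
radial distance = base radius + s = 37 + 37.0095 = 74.0095

74.0095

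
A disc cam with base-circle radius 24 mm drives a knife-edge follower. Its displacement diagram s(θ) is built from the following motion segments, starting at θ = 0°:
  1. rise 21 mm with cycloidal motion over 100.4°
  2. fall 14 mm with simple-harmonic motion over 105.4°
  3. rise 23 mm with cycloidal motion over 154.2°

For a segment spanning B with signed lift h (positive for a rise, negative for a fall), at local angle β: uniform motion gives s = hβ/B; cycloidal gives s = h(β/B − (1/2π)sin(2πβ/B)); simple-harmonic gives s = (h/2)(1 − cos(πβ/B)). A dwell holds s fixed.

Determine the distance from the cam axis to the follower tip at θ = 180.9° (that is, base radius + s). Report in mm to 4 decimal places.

seg 1 [0°–100.4°] cycloidal, h=21: full span → s += 21 → s = 21.0000
seg 2 [100.4°–205.8°] simple-harmonic, h=-14: θ=180.9° here. β=80.5, B=105.4. -14/2·(1 − cos(π·0.7638)) = -12.1590 → s = 8.8410
radial distance = base radius + s = 24 + 8.8410 = 32.8410

32.8410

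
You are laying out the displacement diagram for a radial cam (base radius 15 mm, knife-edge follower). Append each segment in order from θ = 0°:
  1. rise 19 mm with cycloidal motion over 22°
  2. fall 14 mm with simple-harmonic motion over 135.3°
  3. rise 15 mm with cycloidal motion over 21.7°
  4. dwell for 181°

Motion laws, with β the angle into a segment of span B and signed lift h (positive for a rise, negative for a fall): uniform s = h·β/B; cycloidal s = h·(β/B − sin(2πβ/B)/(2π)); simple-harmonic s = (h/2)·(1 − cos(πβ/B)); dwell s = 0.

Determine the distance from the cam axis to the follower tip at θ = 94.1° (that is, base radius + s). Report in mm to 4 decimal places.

seg 1 [0°–22°] cycloidal, h=19: full span → s += 19 → s = 19.0000
seg 2 [22°–157.3°] simple-harmonic, h=-14: θ=94.1° here. β=72.1, B=135.3. -14/2·(1 − cos(π·0.5329)) = -7.7220 → s = 11.2780
radial distance = base radius + s = 15 + 11.2780 = 26.2780

26.2780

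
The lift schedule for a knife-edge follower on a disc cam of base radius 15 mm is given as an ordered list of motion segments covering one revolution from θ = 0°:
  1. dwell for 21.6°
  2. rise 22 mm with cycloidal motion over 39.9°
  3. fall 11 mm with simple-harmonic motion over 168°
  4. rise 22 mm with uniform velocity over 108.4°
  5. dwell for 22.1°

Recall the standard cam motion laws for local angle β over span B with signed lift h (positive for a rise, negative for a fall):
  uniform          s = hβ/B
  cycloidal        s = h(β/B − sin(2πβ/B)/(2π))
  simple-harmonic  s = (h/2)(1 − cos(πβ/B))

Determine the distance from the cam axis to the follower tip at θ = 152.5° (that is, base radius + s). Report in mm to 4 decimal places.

seg 1 [0°–21.6°] dwell: s stays 0.0000
seg 2 [21.6°–61.5°] cycloidal, h=22: full span → s += 22 → s = 22.0000
seg 3 [61.5°–229.5°] simple-harmonic, h=-11: θ=152.5° here. β=91, B=168. -11/2·(1 − cos(π·0.5417)) = -6.2179 → s = 15.7821
radial distance = base radius + s = 15 + 15.7821 = 30.7821

30.7821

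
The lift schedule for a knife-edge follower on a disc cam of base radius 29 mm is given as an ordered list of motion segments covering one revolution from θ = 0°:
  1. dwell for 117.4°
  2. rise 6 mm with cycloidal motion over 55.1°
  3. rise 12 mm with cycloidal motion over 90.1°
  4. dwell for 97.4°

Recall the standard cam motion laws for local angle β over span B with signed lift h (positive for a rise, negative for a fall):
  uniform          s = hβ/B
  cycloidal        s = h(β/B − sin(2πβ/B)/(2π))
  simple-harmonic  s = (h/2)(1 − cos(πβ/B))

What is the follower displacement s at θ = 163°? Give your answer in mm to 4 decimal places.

seg 1 [0°–117.4°] dwell: s stays 0.0000
seg 2 [117.4°–172.5°] cycloidal, h=6: θ=163° here. β=45.6, B=55.1. 6·(0.8276 − sin(2π·0.8276)/(2π)) = 5.8092 → s = 5.8092

5.8092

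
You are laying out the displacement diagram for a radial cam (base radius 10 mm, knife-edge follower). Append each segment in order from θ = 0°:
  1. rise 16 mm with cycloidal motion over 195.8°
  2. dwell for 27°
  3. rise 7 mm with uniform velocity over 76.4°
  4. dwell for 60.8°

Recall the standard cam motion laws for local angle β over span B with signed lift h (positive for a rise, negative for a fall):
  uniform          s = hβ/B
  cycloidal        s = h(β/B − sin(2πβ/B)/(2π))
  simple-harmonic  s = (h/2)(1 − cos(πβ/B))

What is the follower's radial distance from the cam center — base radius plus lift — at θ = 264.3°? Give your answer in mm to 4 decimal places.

seg 1 [0°–195.8°] cycloidal, h=16: full span → s += 16 → s = 16.0000
seg 2 [195.8°–222.8°] dwell: s stays 16.0000
seg 3 [222.8°–299.2°] uniform, h=7: θ=264.3° here. β=41.5, B=76.4. 7·41.5/76.4 = 3.8024 → s = 19.8024
radial distance = base radius + s = 10 + 19.8024 = 29.8024

29.8024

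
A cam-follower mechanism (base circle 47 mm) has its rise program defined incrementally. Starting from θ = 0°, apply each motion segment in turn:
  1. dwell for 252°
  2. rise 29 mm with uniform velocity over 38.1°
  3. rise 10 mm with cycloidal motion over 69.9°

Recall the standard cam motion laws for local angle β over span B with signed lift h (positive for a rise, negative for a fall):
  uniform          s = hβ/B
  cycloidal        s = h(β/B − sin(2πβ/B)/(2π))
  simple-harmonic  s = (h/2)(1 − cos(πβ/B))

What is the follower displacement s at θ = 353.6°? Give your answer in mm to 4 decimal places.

seg 1 [0°–252°] dwell: s stays 0.0000
seg 2 [252°–290.1°] uniform, h=29: full span → s += 29 → s = 29.0000
seg 3 [290.1°–360°] cycloidal, h=10: θ=353.6° here. β=63.5, B=69.9. 10·(0.9084 − sin(2π·0.9084)/(2π)) = 9.9503 → s = 38.9503

38.9503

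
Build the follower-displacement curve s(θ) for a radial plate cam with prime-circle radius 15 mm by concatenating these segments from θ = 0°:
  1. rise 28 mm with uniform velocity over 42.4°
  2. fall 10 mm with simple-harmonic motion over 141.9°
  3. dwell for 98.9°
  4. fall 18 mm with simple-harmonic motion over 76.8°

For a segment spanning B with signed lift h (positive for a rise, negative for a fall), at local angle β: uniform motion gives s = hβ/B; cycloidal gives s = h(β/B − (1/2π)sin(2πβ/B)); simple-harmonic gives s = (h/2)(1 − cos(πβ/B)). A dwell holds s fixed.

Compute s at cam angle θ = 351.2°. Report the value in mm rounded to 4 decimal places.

seg 1 [0°–42.4°] uniform, h=28: full span → s += 28 → s = 28.0000
seg 2 [42.4°–184.3°] simple-harmonic, h=-10: full span → s += -10 → s = 18.0000
seg 3 [184.3°–283.2°] dwell: s stays 18.0000
seg 4 [283.2°–360°] simple-harmonic, h=-18: θ=351.2° here. β=68, B=76.8. -18/2·(1 − cos(π·0.8854)) = -17.4232 → s = 0.5768

0.5768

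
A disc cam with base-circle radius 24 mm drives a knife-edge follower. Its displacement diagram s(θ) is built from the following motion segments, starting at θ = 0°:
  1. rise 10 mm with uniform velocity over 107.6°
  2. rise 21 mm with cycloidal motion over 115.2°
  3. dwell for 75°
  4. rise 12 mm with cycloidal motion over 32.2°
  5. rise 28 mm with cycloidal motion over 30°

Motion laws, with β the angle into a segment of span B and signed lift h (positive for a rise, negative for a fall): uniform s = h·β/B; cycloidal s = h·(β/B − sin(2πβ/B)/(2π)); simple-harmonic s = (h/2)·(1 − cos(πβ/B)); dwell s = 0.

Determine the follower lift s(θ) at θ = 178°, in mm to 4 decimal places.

seg 1 [0°–107.6°] uniform, h=10: full span → s += 10 → s = 10.0000
seg 2 [107.6°–222.8°] cycloidal, h=21: θ=178° here. β=70.4, B=115.2. 21·(0.6111 − sin(2π·0.6111)/(2π)) = 14.9817 → s = 24.9817

24.9817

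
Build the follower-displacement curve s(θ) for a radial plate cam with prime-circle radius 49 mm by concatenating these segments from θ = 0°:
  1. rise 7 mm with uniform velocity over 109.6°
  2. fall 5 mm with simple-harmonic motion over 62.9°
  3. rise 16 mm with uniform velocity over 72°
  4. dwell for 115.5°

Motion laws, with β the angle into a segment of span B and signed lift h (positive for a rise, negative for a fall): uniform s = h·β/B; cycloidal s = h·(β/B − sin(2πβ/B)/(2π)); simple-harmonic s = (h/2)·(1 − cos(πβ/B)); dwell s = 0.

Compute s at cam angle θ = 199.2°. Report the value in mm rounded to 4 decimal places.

seg 1 [0°–109.6°] uniform, h=7: full span → s += 7 → s = 7.0000
seg 2 [109.6°–172.5°] simple-harmonic, h=-5: full span → s += -5 → s = 2.0000
seg 3 [172.5°–244.5°] uniform, h=16: θ=199.2° here. β=26.7, B=72. 16·26.7/72 = 5.9333 → s = 7.9333

7.9333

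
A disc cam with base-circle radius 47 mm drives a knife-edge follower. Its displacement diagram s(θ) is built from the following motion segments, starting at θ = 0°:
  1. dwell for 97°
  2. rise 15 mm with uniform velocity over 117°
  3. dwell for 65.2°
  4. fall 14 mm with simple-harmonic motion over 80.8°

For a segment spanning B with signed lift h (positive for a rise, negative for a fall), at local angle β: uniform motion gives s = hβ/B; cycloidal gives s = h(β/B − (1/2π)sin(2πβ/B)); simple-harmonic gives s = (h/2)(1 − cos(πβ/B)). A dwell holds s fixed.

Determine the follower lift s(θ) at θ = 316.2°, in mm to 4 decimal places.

seg 1 [0°–97°] dwell: s stays 0.0000
seg 2 [97°–214°] uniform, h=15: full span → s += 15 → s = 15.0000
seg 3 [214°–279.2°] dwell: s stays 15.0000
seg 4 [279.2°–360°] simple-harmonic, h=-14: θ=316.2° here. β=37, B=80.8. -14/2·(1 − cos(π·0.4579)) = -6.0773 → s = 8.9227

8.9227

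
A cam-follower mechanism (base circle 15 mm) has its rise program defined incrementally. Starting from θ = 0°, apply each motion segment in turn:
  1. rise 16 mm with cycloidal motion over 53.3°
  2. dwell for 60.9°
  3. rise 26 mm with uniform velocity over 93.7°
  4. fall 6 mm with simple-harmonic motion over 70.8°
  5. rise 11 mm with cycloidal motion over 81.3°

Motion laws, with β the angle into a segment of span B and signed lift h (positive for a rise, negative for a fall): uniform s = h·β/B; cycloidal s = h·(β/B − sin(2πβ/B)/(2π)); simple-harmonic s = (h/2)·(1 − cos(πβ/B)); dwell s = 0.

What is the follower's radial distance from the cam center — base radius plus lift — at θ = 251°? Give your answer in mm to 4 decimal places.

seg 1 [0°–53.3°] cycloidal, h=16: full span → s += 16 → s = 16.0000
seg 2 [53.3°–114.2°] dwell: s stays 16.0000
seg 3 [114.2°–207.9°] uniform, h=26: full span → s += 26 → s = 42.0000
seg 4 [207.9°–278.7°] simple-harmonic, h=-6: θ=251° here. β=43.1, B=70.8. -6/2·(1 − cos(π·0.6088)) = -4.0052 → s = 37.9948
radial distance = base radius + s = 15 + 37.9948 = 52.9948

52.9948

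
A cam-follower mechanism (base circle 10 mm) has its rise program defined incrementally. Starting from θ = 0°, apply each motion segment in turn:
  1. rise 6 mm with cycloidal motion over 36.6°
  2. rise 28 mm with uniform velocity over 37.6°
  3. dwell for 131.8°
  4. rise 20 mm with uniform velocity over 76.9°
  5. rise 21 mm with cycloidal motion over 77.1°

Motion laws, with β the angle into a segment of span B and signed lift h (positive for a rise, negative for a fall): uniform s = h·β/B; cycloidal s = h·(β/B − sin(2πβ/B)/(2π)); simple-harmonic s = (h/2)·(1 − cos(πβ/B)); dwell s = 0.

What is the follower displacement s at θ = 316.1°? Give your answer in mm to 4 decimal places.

seg 1 [0°–36.6°] cycloidal, h=6: full span → s += 6 → s = 6.0000
seg 2 [36.6°–74.2°] uniform, h=28: full span → s += 28 → s = 34.0000
seg 3 [74.2°–206°] dwell: s stays 34.0000
seg 4 [206°–282.9°] uniform, h=20: full span → s += 20 → s = 54.0000
seg 5 [282.9°–360°] cycloidal, h=21: θ=316.1° here. β=33.2, B=77.1. 21·(0.4306 − sin(2π·0.4306)/(2π)) = 7.6313 → s = 61.6313

61.6313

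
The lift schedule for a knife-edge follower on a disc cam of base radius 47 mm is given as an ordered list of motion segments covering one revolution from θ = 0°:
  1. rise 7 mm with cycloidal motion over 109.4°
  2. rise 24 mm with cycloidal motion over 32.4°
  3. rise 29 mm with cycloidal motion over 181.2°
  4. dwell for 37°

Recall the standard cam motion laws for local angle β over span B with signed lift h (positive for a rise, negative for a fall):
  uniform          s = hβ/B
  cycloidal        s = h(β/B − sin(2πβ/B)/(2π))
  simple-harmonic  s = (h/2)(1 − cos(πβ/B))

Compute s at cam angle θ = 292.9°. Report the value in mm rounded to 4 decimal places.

seg 1 [0°–109.4°] cycloidal, h=7: full span → s += 7 → s = 7.0000
seg 2 [109.4°–141.8°] cycloidal, h=24: full span → s += 24 → s = 31.0000
seg 3 [141.8°–323°] cycloidal, h=29: θ=292.9° here. β=151.1, B=181.2. 29·(0.8339 − sin(2π·0.8339)/(2π)) = 28.1718 → s = 59.1718

59.1718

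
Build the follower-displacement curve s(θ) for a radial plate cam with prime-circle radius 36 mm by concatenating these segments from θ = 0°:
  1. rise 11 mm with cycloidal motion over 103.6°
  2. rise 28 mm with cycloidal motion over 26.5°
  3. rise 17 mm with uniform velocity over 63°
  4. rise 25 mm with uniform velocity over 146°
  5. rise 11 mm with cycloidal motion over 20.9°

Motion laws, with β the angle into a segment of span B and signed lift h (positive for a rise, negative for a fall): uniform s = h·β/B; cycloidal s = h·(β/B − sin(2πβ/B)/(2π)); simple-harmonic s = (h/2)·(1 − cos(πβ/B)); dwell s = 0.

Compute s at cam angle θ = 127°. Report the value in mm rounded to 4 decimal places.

seg 1 [0°–103.6°] cycloidal, h=11: full span → s += 11 → s = 11.0000
seg 2 [103.6°–130.1°] cycloidal, h=28: θ=127° here. β=23.4, B=26.5. 28·(0.8830 − sin(2π·0.8830)/(2π)) = 27.7129 → s = 38.7129

38.7129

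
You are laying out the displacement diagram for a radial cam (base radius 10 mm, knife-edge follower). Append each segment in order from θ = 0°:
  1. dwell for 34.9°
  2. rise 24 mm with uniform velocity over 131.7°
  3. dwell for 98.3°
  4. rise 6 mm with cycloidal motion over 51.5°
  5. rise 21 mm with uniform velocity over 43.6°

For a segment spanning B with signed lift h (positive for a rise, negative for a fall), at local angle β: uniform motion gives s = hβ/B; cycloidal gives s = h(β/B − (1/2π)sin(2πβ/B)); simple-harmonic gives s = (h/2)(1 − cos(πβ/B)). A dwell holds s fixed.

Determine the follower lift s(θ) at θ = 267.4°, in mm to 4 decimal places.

seg 1 [0°–34.9°] dwell: s stays 0.0000
seg 2 [34.9°–166.6°] uniform, h=24: full span → s += 24 → s = 24.0000
seg 3 [166.6°–264.9°] dwell: s stays 24.0000
seg 4 [264.9°–316.4°] cycloidal, h=6: θ=267.4° here. β=2.5, B=51.5. 6·(0.0485 − sin(2π·0.0485)/(2π)) = 0.0045 → s = 24.0045

24.0045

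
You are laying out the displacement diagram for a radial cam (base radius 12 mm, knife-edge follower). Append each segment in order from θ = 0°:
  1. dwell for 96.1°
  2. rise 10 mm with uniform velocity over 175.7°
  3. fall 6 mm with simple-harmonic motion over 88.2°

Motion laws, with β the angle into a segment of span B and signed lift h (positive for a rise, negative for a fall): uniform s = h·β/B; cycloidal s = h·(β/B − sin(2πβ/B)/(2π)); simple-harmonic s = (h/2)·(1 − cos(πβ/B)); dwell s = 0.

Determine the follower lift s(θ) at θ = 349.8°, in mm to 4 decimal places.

seg 1 [0°–96.1°] dwell: s stays 0.0000
seg 2 [96.1°–271.8°] uniform, h=10: full span → s += 10 → s = 10.0000
seg 3 [271.8°–360°] simple-harmonic, h=-6: θ=349.8° here. β=78, B=88.2. -6/2·(1 − cos(π·0.8844)) = -5.8042 → s = 4.1958

4.1958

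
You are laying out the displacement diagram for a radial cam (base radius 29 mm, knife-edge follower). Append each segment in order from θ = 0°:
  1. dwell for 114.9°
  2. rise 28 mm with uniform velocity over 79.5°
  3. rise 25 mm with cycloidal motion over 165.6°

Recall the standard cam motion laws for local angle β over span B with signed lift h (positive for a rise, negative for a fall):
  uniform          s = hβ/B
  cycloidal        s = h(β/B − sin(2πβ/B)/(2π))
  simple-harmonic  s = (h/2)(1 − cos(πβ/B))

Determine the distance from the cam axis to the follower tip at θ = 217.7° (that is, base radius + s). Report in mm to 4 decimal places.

seg 1 [0°–114.9°] dwell: s stays 0.0000
seg 2 [114.9°–194.4°] uniform, h=28: full span → s += 28 → s = 28.0000
seg 3 [194.4°–360°] cycloidal, h=25: θ=217.7° here. β=23.3, B=165.6. 25·(0.1407 − sin(2π·0.1407)/(2π)) = 0.4406 → s = 28.4406
radial distance = base radius + s = 29 + 28.4406 = 57.4406

57.4406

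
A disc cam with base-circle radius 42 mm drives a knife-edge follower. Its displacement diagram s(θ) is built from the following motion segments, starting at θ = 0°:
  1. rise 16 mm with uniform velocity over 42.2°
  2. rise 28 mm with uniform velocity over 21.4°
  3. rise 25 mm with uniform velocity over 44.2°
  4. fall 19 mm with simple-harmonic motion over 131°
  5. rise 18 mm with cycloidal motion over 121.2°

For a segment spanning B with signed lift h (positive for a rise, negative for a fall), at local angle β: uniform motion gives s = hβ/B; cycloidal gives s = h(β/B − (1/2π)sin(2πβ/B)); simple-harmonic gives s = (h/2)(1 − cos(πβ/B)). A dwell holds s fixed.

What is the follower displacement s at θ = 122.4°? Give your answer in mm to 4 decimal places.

seg 1 [0°–42.2°] uniform, h=16: full span → s += 16 → s = 16.0000
seg 2 [42.2°–63.6°] uniform, h=28: full span → s += 28 → s = 44.0000
seg 3 [63.6°–107.8°] uniform, h=25: full span → s += 25 → s = 69.0000
seg 4 [107.8°–238.8°] simple-harmonic, h=-19: θ=122.4° here. β=14.6, B=131. -19/2·(1 − cos(π·0.1115)) = -0.5764 → s = 68.4236

68.4236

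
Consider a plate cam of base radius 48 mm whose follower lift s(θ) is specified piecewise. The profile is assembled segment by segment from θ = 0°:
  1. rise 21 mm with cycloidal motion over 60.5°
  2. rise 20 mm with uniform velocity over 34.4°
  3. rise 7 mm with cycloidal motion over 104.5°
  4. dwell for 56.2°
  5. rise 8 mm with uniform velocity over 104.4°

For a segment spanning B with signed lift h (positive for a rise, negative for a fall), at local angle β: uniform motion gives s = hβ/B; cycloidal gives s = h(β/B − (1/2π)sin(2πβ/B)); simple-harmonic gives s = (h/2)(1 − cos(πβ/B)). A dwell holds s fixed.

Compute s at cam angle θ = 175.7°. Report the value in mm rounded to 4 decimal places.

seg 1 [0°–60.5°] cycloidal, h=21: full span → s += 21 → s = 21.0000
seg 2 [60.5°–94.9°] uniform, h=20: full span → s += 20 → s = 41.0000
seg 3 [94.9°–199.4°] cycloidal, h=7: θ=175.7° here. β=80.8, B=104.5. 7·(0.7732 − sin(2π·0.7732)/(2π)) = 6.5147 → s = 47.5147

47.5147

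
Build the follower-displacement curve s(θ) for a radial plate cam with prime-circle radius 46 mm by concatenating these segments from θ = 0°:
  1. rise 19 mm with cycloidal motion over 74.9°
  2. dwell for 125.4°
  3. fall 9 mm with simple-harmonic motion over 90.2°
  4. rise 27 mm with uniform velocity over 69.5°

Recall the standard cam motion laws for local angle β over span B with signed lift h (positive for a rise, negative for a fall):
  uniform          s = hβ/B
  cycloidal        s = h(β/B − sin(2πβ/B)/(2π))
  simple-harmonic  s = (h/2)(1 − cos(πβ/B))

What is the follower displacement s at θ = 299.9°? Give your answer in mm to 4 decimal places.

seg 1 [0°–74.9°] cycloidal, h=19: full span → s += 19 → s = 19.0000
seg 2 [74.9°–200.3°] dwell: s stays 19.0000
seg 3 [200.3°–290.5°] simple-harmonic, h=-9: full span → s += -9 → s = 10.0000
seg 4 [290.5°–360°] uniform, h=27: θ=299.9° here. β=9.4, B=69.5. 27·9.4/69.5 = 3.6518 → s = 13.6518

13.6518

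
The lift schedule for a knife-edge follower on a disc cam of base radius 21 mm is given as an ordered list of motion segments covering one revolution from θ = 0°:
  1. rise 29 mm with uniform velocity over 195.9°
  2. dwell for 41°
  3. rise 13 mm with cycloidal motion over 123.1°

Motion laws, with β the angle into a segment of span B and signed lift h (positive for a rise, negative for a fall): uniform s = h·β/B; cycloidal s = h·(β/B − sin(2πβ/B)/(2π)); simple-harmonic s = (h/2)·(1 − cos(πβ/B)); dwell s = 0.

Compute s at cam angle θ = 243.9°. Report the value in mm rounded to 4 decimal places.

seg 1 [0°–195.9°] uniform, h=29: full span → s += 29 → s = 29.0000
seg 2 [195.9°–236.9°] dwell: s stays 29.0000
seg 3 [236.9°–360°] cycloidal, h=13: θ=243.9° here. β=7, B=123.1. 13·(0.0569 − sin(2π·0.0569)/(2π)) = 0.0156 → s = 29.0156

29.0156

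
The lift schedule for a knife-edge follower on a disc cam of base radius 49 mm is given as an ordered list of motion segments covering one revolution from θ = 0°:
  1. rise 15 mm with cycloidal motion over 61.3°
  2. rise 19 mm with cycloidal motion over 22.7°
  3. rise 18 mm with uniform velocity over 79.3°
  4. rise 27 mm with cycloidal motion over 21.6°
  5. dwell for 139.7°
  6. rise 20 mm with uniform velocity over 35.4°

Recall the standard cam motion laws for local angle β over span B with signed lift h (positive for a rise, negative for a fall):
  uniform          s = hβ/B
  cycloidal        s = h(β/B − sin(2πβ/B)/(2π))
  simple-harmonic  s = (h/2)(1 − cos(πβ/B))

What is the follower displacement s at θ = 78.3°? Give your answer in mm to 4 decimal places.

seg 1 [0°–61.3°] cycloidal, h=15: full span → s += 15 → s = 15.0000
seg 2 [61.3°–84°] cycloidal, h=19: θ=78.3° here. β=17, B=22.7. 19·(0.7489 − sin(2π·0.7489)/(2π)) = 17.2529 → s = 32.2529

32.2529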